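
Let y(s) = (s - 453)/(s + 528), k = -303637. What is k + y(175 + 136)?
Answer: -254751585/839 ≈ -3.0364e+5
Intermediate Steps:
y(s) = (-453 + s)/(528 + s)
k + y(175 + 136) = -303637 + (-453 + (175 + 136))/(528 + (175 + 136)) = -303637 + (-453 + 311)/(528 + 311) = -303637 - 142/839 = -254751585/839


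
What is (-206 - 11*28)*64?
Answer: -32896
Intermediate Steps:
(-206 - 11*28)*64 = (-206 - 308)*64 = -514*64 = -32896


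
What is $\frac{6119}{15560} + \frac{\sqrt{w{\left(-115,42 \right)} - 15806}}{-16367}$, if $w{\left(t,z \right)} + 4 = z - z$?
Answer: $\frac{6119}{15560} - \frac{i \sqrt{15810}}{16367} \approx 0.39325 - 0.0076824 i$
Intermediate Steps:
$w{\left(t,z \right)} = -4$ ($w{\left(t,z \right)} = -4 + \left(z - z\right) = -4 + 0 = -4$)
$\frac{6119}{15560} + \frac{\sqrt{w{\left(-115,42 \right)} - 15806}}{-16367} = \frac{6119}{15560} + \frac{\sqrt{-4 - 15806}}{-16367} = 6119 \cdot \frac{1}{15560} + \sqrt{-15810} \left(- \frac{1}{16367}\right) = \frac{6119}{15560} + i \sqrt{15810} \left(- \frac{1}{16367}\right) = \frac{6119}{15560} - \frac{i \sqrt{15810}}{16367}$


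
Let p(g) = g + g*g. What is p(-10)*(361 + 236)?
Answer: 53730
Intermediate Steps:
p(g) = g + g²
p(-10)*(361 + 236) = (-10*(1 - 10))*(361 + 236) = -10*(-9)*597 = 90*597 = 53730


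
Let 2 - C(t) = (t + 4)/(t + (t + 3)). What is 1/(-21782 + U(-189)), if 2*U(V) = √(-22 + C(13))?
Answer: -2526712/55036841381 - 2*I*√17313/55036841381 ≈ -4.5909e-5 - 4.7815e-9*I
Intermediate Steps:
C(t) = 2 - (4 + t)/(3 + 2*t) (C(t) = 2 - (t + 4)/(t + (t + 3)) = 2 - (4 + t)/(t + (3 + t)) = 2 - (4 + t)/(3 + 2*t))
U(V) = I*√17313/58 (U(V) = √(-22 + (2 + 3*13)/(3 + 2*13))/2 = √(-22 + (2 + 39)/(3 + 26))/2 = √(-22 + 41/29)/2 = √(-597/29)/2 = (I*√17313/29)/2 = I*√17313/58)
1/(-21782 + U(-189)) = 1/(-21782 + I*√17313/58)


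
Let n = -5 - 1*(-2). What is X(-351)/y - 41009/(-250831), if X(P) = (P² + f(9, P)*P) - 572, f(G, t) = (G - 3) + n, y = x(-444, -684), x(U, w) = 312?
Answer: 293344466/752493 ≈ 389.83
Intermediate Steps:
n = -3 (n = -5 + 2 = -3)
y = 312
f(G, t) = -6 + G (f(G, t) = (G - 3) - 3 = (-3 + G) - 3 = -6 + G)
X(P) = -572 + P² + 3*P (X(P) = (P² + (-6 + 9)*P) - 572 = (P² + 3*P) - 572 = -572 + P² + 3*P)
X(-351)/y - 41009/(-250831) = (-572 + (-351)² + 3*(-351))/312 - 41009/(-250831) = (-572 + 123201 - 1053)*(1/312) - 41009*(-1/250831) = 121576*(1/312) + 41009/250831 = 1169/3 + 41009/250831 = 293344466/752493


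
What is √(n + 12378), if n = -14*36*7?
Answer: 5*√354 ≈ 94.074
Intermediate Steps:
n = -3528 (n = -504*7 = -3528)
√(n + 12378) = √(-3528 + 12378) = √8850 = 5*√354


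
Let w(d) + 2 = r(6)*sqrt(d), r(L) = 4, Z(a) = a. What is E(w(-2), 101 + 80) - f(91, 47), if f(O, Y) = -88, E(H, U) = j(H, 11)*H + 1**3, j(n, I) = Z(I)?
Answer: 67 + 44*I*sqrt(2) ≈ 67.0 + 62.225*I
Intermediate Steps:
j(n, I) = I
w(d) = -2 + 4*sqrt(d)
E(H, U) = 1 + 11*H (E(H, U) = 11*H + 1**3 = 11*H + 1 = 1 + 11*H)
E(w(-2), 101 + 80) - f(91, 47) = (1 + 11*(-2 + 4*sqrt(-2))) - 1*(-88) = (1 + 11*(-2 + 4*(I*sqrt(2)))) + 88 = (1 + 11*(-2 + 4*I*sqrt(2))) + 88 = (1 + (-22 + 44*I*sqrt(2))) + 88 = (-21 + 44*I*sqrt(2)) + 88 = 67 + 44*I*sqrt(2)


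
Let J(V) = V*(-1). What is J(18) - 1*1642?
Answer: -1660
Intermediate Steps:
J(V) = -V
J(18) - 1*1642 = -1*18 - 1*1642 = -18 - 1642 = -1660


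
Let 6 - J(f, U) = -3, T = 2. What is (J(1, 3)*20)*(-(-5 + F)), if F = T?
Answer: 540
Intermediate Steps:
F = 2
J(f, U) = 9 (J(f, U) = 6 - 1*(-3) = 6 + 3 = 9)
(J(1, 3)*20)*(-(-5 + F)) = (9*20)*(-(-5 + 2)) = 180*(-1*(-3)) = 180*3 = 540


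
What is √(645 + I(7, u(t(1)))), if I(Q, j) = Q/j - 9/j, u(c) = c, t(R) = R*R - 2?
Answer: √647 ≈ 25.436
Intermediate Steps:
t(R) = -2 + R² (t(R) = R² - 2 = -2 + R²)
I(Q, j) = -9/j + Q/j
√(645 + I(7, u(t(1)))) = √(645 + (-9 + 7)/(-2 + 1²)) = √(645 - 2/(-2 + 1)) = √(645 - 2/(-1)) = √(645 - 1*(-2)) = √(645 + 2) = √647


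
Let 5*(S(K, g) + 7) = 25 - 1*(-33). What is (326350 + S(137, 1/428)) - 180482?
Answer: 729363/5 ≈ 1.4587e+5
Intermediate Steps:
S(K, g) = 23/5 (S(K, g) = -7 + (25 - 1*(-33))/5 = -7 + (25 + 33)/5 = -7 + (⅕)*58 = -7 + 58/5 = 23/5)
(326350 + S(137, 1/428)) - 180482 = (326350 + 23/5) - 180482 = 1631773/5 - 180482 = 729363/5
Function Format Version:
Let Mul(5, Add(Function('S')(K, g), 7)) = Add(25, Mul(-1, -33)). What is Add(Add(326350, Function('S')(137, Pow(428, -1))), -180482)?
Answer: Rational(729363, 5) ≈ 1.4587e+5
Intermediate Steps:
Function('S')(K, g) = Rational(23, 5) (Function('S')(K, g) = Add(-7, Mul(Rational(1, 5), Add(25, Mul(-1, -33)))) = Add(-7, Mul(Rational(1, 5), Add(25, 33))) = Add(-7, Mul(Rational(1, 5), 58)) = Add(-7, Rational(58, 5)) = Rational(23, 5))
Add(Add(326350, Function('S')(137, Pow(428, -1))), -180482) = Add(Add(326350, Rational(23, 5)), -180482) = Add(Rational(1631773, 5), -180482) = Rational(729363, 5)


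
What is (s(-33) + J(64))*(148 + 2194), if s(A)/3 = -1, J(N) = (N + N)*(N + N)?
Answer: 38364302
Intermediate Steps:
J(N) = 4*N² (J(N) = (2*N)*(2*N) = 4*N²)
s(A) = -3 (s(A) = 3*(-1) = -3)
(s(-33) + J(64))*(148 + 2194) = (-3 + 4*64²)*(148 + 2194) = (-3 + 4*4096)*2342 = (-3 + 16384)*2342 = 16381*2342 = 38364302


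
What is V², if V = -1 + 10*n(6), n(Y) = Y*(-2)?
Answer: 14641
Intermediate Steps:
n(Y) = -2*Y
V = -121 (V = -1 + 10*(-2*6) = -1 + 10*(-12) = -1 - 120 = -121)
V² = (-121)² = 14641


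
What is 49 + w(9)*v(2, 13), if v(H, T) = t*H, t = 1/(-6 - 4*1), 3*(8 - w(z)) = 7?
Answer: 718/15 ≈ 47.867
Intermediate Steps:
w(z) = 17/3 (w(z) = 8 - ⅓*7 = 8 - 7/3 = 17/3)
t = -⅒ (t = 1/(-6 - 4) = 1/(-10) = -⅒ ≈ -0.10000)
v(H, T) = -H/10
49 + w(9)*v(2, 13) = 49 + 17*(-⅒*2)/3 = 49 + (17/3)*(-⅕) = 49 - 17/15 = 718/15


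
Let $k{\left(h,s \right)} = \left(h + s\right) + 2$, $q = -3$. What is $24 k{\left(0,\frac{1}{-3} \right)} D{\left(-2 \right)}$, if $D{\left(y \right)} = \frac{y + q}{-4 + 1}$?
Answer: $\frac{200}{3} \approx 66.667$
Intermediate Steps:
$k{\left(h,s \right)} = 2 + h + s$
$D{\left(y \right)} = 1 - \frac{y}{3}$ ($D{\left(y \right)} = \frac{y - 3}{-4 + 1} = \frac{-3 + y}{-3} = \left(-3 + y\right) \left(- \frac{1}{3}\right) = 1 - \frac{y}{3}$)
$24 k{\left(0,\frac{1}{-3} \right)} D{\left(-2 \right)} = 24 \left(2 + 0 + \frac{1}{-3}\right) \left(1 - - \frac{2}{3}\right) = 24 \left(2 + 0 - \frac{1}{3}\right) \left(1 + \frac{2}{3}\right) = 24 \cdot \frac{5}{3} \cdot \frac{5}{3} = 40 \cdot \frac{5}{3} = \frac{200}{3}$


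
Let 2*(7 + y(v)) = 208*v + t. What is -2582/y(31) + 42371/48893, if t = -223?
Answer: 10682829/303674423 ≈ 0.035179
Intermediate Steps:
y(v) = -237/2 + 104*v (y(v) = -7 + (208*v - 223)/2 = -7 + (-223 + 208*v)/2 = -7 + (-223/2 + 104*v) = -237/2 + 104*v)
-2582/y(31) + 42371/48893 = -2582/(-237/2 + 104*31) + 42371/48893 = -2582/(-237/2 + 3224) + 42371*(1/48893) = -2582/6211/2 + 42371/48893 = -2582*2/6211 + 42371/48893 = -5164/6211 + 42371/48893 = 10682829/303674423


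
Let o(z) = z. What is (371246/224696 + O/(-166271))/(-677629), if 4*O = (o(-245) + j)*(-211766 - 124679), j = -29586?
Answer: 70466013309333/3164563735328933 ≈ 0.022267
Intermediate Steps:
O = 10036490795/4 (O = ((-245 - 29586)*(-211766 - 124679))/4 = (-29831*(-336445))/4 = (¼)*10036490795 = 10036490795/4 ≈ 2.5091e+9)
(371246/224696 + O/(-166271))/(-677629) = (371246/224696 + (10036490795/4)/(-166271))/(-677629) = (371246*(1/224696) + (10036490795/4)*(-1/166271))*(-1/677629) = (185623/112348 - 10036490795/665084)*(-1/677629) = -70466013309333/4670053577*(-1/677629) = 70466013309333/3164563735328933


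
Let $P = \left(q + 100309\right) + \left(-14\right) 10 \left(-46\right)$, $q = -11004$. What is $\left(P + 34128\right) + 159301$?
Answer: $289174$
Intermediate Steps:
$P = 95745$ ($P = \left(-11004 + 100309\right) + \left(-14\right) 10 \left(-46\right) = 89305 - -6440 = 89305 + 6440 = 95745$)
$\left(P + 34128\right) + 159301 = \left(95745 + 34128\right) + 159301 = 129873 + 159301 = 289174$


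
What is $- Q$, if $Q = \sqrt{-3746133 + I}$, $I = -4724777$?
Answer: $- i \sqrt{8470910} \approx - 2910.5 i$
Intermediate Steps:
$Q = i \sqrt{8470910}$ ($Q = \sqrt{-3746133 - 4724777} = \sqrt{-8470910} = i \sqrt{8470910} \approx 2910.5 i$)
$- Q = - i \sqrt{8470910}$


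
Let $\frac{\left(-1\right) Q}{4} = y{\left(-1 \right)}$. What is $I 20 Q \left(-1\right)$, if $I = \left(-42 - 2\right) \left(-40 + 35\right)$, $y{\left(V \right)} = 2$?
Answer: $35200$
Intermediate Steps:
$I = 220$ ($I = \left(-44\right) \left(-5\right) = 220$)
$Q = -8$ ($Q = \left(-4\right) 2 = -8$)
$I 20 Q \left(-1\right) = 220 \cdot 20 \left(\left(-8\right) \left(-1\right)\right) = 4400 \cdot 8 = 35200$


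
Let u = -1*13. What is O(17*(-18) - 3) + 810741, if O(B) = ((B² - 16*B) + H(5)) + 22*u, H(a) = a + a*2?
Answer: 910895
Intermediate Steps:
u = -13
H(a) = 3*a (H(a) = a + 2*a = 3*a)
O(B) = -271 + B² - 16*B (O(B) = ((B² - 16*B) + 3*5) + 22*(-13) = ((B² - 16*B) + 15) - 286 = (15 + B² - 16*B) - 286 = -271 + B² - 16*B)
O(17*(-18) - 3) + 810741 = (-271 + (17*(-18) - 3)² - 16*(17*(-18) - 3)) + 810741 = (-271 + (-306 - 3)² - 16*(-306 - 3)) + 810741 = (-271 + (-309)² - 16*(-309)) + 810741 = (-271 + 95481 + 4944) + 810741 = 100154 + 810741 = 910895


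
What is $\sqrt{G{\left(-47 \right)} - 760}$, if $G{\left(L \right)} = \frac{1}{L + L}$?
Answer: $\frac{i \sqrt{6715454}}{94} \approx 27.568 i$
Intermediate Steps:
$G{\left(L \right)} = \frac{1}{2 L}$
$\sqrt{G{\left(-47 \right)} - 760} = \sqrt{\frac{1}{2 \left(-47\right)} - 760} = \sqrt{\frac{1}{2} \left(- \frac{1}{47}\right) - 760} = \sqrt{- \frac{1}{94} - 760} = \sqrt{- \frac{71441}{94}} = \frac{i \sqrt{6715454}}{94}$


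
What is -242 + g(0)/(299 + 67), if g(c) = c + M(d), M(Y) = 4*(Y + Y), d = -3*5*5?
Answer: -14862/61 ≈ -243.64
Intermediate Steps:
d = -75 (d = -15*5 = -75)
M(Y) = 8*Y (M(Y) = 4*(2*Y) = 8*Y)
g(c) = -600 + c (g(c) = c + 8*(-75) = c - 600 = -600 + c)
-242 + g(0)/(299 + 67) = -242 + (-600 + 0)/(299 + 67) = -242 - 600/366 = -242 + (1/366)*(-600) = -242 - 100/61 = -14862/61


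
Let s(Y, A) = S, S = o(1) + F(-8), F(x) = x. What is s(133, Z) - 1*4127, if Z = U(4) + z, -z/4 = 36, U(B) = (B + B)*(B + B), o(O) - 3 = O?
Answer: -4131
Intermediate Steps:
o(O) = 3 + O
U(B) = 4*B**2 (U(B) = (2*B)*(2*B) = 4*B**2)
z = -144 (z = -4*36 = -144)
Z = -80 (Z = 4*4**2 - 144 = 4*16 - 144 = 64 - 144 = -80)
S = -4 (S = (3 + 1) - 8 = 4 - 8 = -4)
s(Y, A) = -4
s(133, Z) - 1*4127 = -4 - 1*4127 = -4 - 4127 = -4131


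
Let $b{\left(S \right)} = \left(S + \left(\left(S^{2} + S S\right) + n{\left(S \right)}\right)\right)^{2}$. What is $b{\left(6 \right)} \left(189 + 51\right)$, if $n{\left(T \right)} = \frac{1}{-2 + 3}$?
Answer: $1497840$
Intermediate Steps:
$n{\left(T \right)} = 1$ ($n{\left(T \right)} = 1^{-1} = 1$)
$b{\left(S \right)} = \left(1 + S + 2 S^{2}\right)^{2}$ ($b{\left(S \right)} = \left(S + \left(\left(S^{2} + S S\right) + 1\right)\right)^{2} = \left(S + \left(\left(S^{2} + S^{2}\right) + 1\right)\right)^{2} = \left(S + \left(2 S^{2} + 1\right)\right)^{2} = \left(S + \left(1 + 2 S^{2}\right)\right)^{2} = \left(1 + S + 2 S^{2}\right)^{2}$)
$b{\left(6 \right)} \left(189 + 51\right) = \left(1 + 6 + 2 \cdot 6^{2}\right)^{2} \left(189 + 51\right) = \left(1 + 6 + 2 \cdot 36\right)^{2} \cdot 240 = \left(1 + 6 + 72\right)^{2} \cdot 240 = 79^{2} \cdot 240 = 6241 \cdot 240 = 1497840$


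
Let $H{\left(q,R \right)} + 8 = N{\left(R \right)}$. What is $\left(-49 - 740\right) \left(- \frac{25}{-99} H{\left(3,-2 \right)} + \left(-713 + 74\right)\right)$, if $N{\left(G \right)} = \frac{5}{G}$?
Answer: $\frac{11137787}{22} \approx 5.0626 \cdot 10^{5}$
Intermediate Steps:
$H{\left(q,R \right)} = -8 + \frac{5}{R}$
$\left(-49 - 740\right) \left(- \frac{25}{-99} H{\left(3,-2 \right)} + \left(-713 + 74\right)\right) = \left(-49 - 740\right) \left(- \frac{25}{-99} \left(-8 + \frac{5}{-2}\right) + \left(-713 + 74\right)\right) = \left(-49 - 740\right) \left(\left(-25\right) \left(- \frac{1}{99}\right) \left(-8 + 5 \left(- \frac{1}{2}\right)\right) - 639\right) = - 789 \left(\frac{25 \left(-8 - \frac{5}{2}\right)}{99} - 639\right) = - 789 \left(\frac{25}{99} \left(- \frac{21}{2}\right) - 639\right) = - 789 \left(- \frac{175}{66} - 639\right) = \left(-789\right) \left(- \frac{42349}{66}\right) = \frac{11137787}{22}$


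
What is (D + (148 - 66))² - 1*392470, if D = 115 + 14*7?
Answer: -305445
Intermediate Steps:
D = 213 (D = 115 + 98 = 213)
(D + (148 - 66))² - 1*392470 = (213 + (148 - 66))² - 1*392470 = (213 + 82)² - 392470 = 295² - 392470 = 87025 - 392470 = -305445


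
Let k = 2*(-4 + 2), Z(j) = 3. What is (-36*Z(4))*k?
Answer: 432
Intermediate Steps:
k = -4 (k = 2*(-2) = -4)
(-36*Z(4))*k = -36*3*(-4) = -108*(-4) = 432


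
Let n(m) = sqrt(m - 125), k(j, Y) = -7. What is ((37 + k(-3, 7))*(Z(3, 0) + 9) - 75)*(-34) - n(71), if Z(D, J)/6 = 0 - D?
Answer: 11730 - 3*I*sqrt(6) ≈ 11730.0 - 7.3485*I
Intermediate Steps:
Z(D, J) = -6*D (Z(D, J) = 6*(0 - D) = 6*(-D) = -6*D)
n(m) = sqrt(-125 + m)
((37 + k(-3, 7))*(Z(3, 0) + 9) - 75)*(-34) - n(71) = ((37 - 7)*(-6*3 + 9) - 75)*(-34) - sqrt(-125 + 71) = (30*(-18 + 9) - 75)*(-34) - sqrt(-54) = (30*(-9) - 75)*(-34) - 3*I*sqrt(6) = (-270 - 75)*(-34) - 3*I*sqrt(6) = -345*(-34) - 3*I*sqrt(6) = 11730 - 3*I*sqrt(6)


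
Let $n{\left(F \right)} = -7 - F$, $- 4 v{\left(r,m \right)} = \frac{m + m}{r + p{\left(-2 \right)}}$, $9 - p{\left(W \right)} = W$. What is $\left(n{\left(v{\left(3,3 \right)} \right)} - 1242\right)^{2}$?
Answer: $\frac{1222830961}{784} \approx 1.5597 \cdot 10^{6}$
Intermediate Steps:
$p{\left(W \right)} = 9 - W$
$v{\left(r,m \right)} = - \frac{m}{2 \left(11 + r\right)}$ ($v{\left(r,m \right)} = - \frac{\left(m + m\right) \frac{1}{r + \left(9 - -2\right)}}{4} = - \frac{2 m \frac{1}{r + \left(9 + 2\right)}}{4} = - \frac{2 m \frac{1}{r + 11}}{4} = - \frac{2 m \frac{1}{11 + r}}{4} = - \frac{m}{2 \left(11 + r\right)}$)
$\left(n{\left(v{\left(3,3 \right)} \right)} - 1242\right)^{2} = \left(\left(-7 - \left(-1\right) 3 \frac{1}{22 + 2 \cdot 3}\right) - 1242\right)^{2} = \left(\left(-7 - \left(-1\right) 3 \frac{1}{22 + 6}\right) - 1242\right)^{2} = \left(\left(-7 - \left(-1\right) 3 \cdot \frac{1}{28}\right) - 1242\right)^{2} = \left(\left(-7 - - \frac{3}{28}\right) - 1242\right)^{2} = \left(\left(-7 + \frac{3}{28}\right) - 1242\right)^{2} = \left(- \frac{193}{28} - 1242\right)^{2} = \left(- \frac{34969}{28}\right)^{2} = \frac{1222830961}{784}$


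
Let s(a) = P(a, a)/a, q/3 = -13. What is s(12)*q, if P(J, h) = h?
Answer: -39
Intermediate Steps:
q = -39 (q = 3*(-13) = -39)
s(a) = 1 (s(a) = a/a = 1)
s(12)*q = 1*(-39) = -39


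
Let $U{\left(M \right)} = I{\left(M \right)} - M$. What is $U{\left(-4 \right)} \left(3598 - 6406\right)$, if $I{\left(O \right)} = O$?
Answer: $0$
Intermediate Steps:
$U{\left(M \right)} = 0$ ($U{\left(M \right)} = M - M = 0$)
$U{\left(-4 \right)} \left(3598 - 6406\right) = 0 \left(3598 - 6406\right) = 0 \left(-2808\right) = 0$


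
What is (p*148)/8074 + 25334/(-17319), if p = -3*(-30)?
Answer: 13071182/69916803 ≈ 0.18695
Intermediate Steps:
p = 90
(p*148)/8074 + 25334/(-17319) = (90*148)/8074 + 25334/(-17319) = 13320*(1/8074) + 25334*(-1/17319) = 6660/4037 - 25334/17319 = 13071182/69916803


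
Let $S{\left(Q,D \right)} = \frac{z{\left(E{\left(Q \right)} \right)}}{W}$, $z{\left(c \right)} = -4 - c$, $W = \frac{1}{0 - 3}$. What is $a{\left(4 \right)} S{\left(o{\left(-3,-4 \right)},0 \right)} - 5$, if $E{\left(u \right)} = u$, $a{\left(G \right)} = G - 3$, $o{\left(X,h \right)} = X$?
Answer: $-2$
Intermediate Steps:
$a{\left(G \right)} = -3 + G$
$W = - \frac{1}{3}$ ($W = \frac{1}{-3} = - \frac{1}{3} \approx -0.33333$)
$S{\left(Q,D \right)} = 12 + 3 Q$ ($S{\left(Q,D \right)} = \frac{-4 - Q}{- \frac{1}{3}} = \left(-4 - Q\right) \left(-3\right) = 12 + 3 Q$)
$a{\left(4 \right)} S{\left(o{\left(-3,-4 \right)},0 \right)} - 5 = \left(-3 + 4\right) \left(12 + 3 \left(-3\right)\right) - 5 = 1 \left(12 - 9\right) - 5 = 1 \cdot 3 - 5 = 3 - 5 = -2$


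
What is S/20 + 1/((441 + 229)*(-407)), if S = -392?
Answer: -1068945/54538 ≈ -19.600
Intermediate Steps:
S/20 + 1/((441 + 229)*(-407)) = -392/20 + 1/((441 + 229)*(-407)) = -392*1/20 - 1/407/670 = -98/5 + (1/670)*(-1/407) = -98/5 - 1/272690 = -1068945/54538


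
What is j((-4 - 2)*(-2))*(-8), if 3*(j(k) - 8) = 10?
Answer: -272/3 ≈ -90.667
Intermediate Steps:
j(k) = 34/3 (j(k) = 8 + (1/3)*10 = 8 + 10/3 = 34/3)
j((-4 - 2)*(-2))*(-8) = (34/3)*(-8) = -272/3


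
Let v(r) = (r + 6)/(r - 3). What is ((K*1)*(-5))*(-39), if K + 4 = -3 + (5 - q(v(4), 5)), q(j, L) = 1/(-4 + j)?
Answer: -845/2 ≈ -422.50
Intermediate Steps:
v(r) = (6 + r)/(-3 + r)
K = -13/6 (K = -4 + (-3 + (5 - 1/(-4 + (6 + 4)/(-3 + 4)))) = -4 + (-3 + (5 - 1/(-4 + 10/1))) = -4 + (-3 + (5 - 1/(-4 + 1*10))) = -4 + (-3 + (5 - 1/(-4 + 10))) = -4 + (-3 + (5 - 1/6)) = -4 + (-3 + (5 - 1*⅙)) = -4 + (-3 + (5 - ⅙)) = -4 + (-3 + 29/6) = -4 + 11/6 = -13/6 ≈ -2.1667)
((K*1)*(-5))*(-39) = (-13/6*1*(-5))*(-39) = -13/6*(-5)*(-39) = (65/6)*(-39) = -845/2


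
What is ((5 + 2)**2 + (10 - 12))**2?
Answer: 2209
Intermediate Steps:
((5 + 2)**2 + (10 - 12))**2 = (7**2 - 2)**2 = (49 - 2)**2 = 47**2 = 2209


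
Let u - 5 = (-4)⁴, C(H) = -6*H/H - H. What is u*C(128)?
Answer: -34974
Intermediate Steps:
C(H) = -6 - H (C(H) = -6*1 - H = -6 - H)
u = 261 (u = 5 + (-4)⁴ = 5 + 256 = 261)
u*C(128) = 261*(-6 - 1*128) = 261*(-6 - 128) = 261*(-134) = -34974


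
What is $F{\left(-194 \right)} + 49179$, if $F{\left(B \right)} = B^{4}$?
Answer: $1416517675$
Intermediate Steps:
$F{\left(-194 \right)} + 49179 = \left(-194\right)^{4} + 49179 = 1416468496 + 49179 = 1416517675$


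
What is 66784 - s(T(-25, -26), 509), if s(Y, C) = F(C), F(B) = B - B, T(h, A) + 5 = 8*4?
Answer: 66784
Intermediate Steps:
T(h, A) = 27 (T(h, A) = -5 + 8*4 = -5 + 32 = 27)
F(B) = 0
s(Y, C) = 0
66784 - s(T(-25, -26), 509) = 66784 - 1*0 = 66784 + 0 = 66784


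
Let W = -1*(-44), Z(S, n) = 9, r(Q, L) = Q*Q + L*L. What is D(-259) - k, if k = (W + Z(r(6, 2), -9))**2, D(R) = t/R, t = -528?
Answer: -727003/259 ≈ -2807.0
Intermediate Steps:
r(Q, L) = L**2 + Q**2 (r(Q, L) = Q**2 + L**2 = L**2 + Q**2)
W = 44
D(R) = -528/R
k = 2809 (k = (44 + 9)**2 = 53**2 = 2809)
D(-259) - k = -528/(-259) - 1*2809 = -528*(-1/259) - 2809 = 528/259 - 2809 = -727003/259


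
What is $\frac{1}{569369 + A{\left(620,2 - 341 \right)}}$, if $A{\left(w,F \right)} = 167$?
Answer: $\frac{1}{569536} \approx 1.7558 \cdot 10^{-6}$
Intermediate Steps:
$\frac{1}{569369 + A{\left(620,2 - 341 \right)}} = \frac{1}{569369 + 167} = \frac{1}{569536}$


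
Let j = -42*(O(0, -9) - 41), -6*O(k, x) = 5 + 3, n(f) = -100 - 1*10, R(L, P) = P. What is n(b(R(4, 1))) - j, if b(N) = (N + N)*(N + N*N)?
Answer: -1888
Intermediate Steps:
b(N) = 2*N*(N + N²) (b(N) = (2*N)*(N + N²) = 2*N*(N + N²))
n(f) = -110 (n(f) = -100 - 10 = -110)
O(k, x) = -4/3 (O(k, x) = -(5 + 3)/6 = -⅙*8 = -4/3)
j = 1778 (j = -42*(-4/3 - 41) = -42*(-127/3) = 1778)
n(b(R(4, 1))) - j = -110 - 1*1778 = -110 - 1778 = -1888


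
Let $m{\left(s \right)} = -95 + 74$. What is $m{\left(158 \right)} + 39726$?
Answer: $39705$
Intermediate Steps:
$m{\left(s \right)} = -21$
$m{\left(158 \right)} + 39726 = -21 + 39726 = 39705$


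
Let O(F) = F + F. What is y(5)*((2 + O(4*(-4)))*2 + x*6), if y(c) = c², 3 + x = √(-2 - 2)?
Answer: -1950 + 300*I ≈ -1950.0 + 300.0*I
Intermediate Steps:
O(F) = 2*F
x = -3 + 2*I (x = -3 + √(-2 - 2) = -3 + √(-4) = -3 + 2*I ≈ -3.0 + 2.0*I)
y(5)*((2 + O(4*(-4)))*2 + x*6) = 5²*((2 + 2*(4*(-4)))*2 + (-3 + 2*I)*6) = 25*((2 + 2*(-16))*2 + (-18 + 12*I)) = 25*((2 - 32)*2 + (-18 + 12*I)) = 25*(-30*2 + (-18 + 12*I)) = 25*(-60 + (-18 + 12*I)) = 25*(-78 + 12*I) = -1950 + 300*I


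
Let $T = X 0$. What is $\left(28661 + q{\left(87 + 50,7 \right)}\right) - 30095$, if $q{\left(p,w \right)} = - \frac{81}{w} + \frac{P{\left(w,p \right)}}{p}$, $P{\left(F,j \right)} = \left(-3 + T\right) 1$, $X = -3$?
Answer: $- \frac{1386324}{959} \approx -1445.6$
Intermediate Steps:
$T = 0$ ($T = \left(-3\right) 0 = 0$)
$P{\left(F,j \right)} = -3$ ($P{\left(F,j \right)} = \left(-3 + 0\right) 1 = \left(-3\right) 1 = -3$)
$q{\left(p,w \right)} = - \frac{81}{w} - \frac{3}{p}$
$\left(28661 + q{\left(87 + 50,7 \right)}\right) - 30095 = \left(28661 - \left(\frac{81}{7} + \frac{3}{87 + 50}\right)\right) - 30095 = \left(28661 - \left(\frac{81}{7} + \frac{3}{137}\right)\right) - 30095 = \left(28661 - \frac{11118}{959}\right) - 30095 = \frac{27474781}{959} - 30095 = - \frac{1386324}{959}$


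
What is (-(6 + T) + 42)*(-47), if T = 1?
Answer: -1645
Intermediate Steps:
(-(6 + T) + 42)*(-47) = (-(6 + 1) + 42)*(-47) = (-1*7 + 42)*(-47) = (-7 + 42)*(-47) = 35*(-47) = -1645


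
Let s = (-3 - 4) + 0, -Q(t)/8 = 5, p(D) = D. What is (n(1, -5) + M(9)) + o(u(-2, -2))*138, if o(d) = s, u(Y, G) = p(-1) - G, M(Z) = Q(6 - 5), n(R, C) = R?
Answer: -1005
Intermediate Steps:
Q(t) = -40 (Q(t) = -8*5 = -40)
M(Z) = -40
s = -7 (s = -7 + 0 = -7)
u(Y, G) = -1 - G
o(d) = -7
(n(1, -5) + M(9)) + o(u(-2, -2))*138 = (1 - 40) - 7*138 = -39 - 966 = -1005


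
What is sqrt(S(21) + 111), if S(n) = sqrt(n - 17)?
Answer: sqrt(113) ≈ 10.630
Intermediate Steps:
S(n) = sqrt(-17 + n)
sqrt(S(21) + 111) = sqrt(sqrt(-17 + 21) + 111) = sqrt(sqrt(4) + 111) = sqrt(2 + 111) = sqrt(113)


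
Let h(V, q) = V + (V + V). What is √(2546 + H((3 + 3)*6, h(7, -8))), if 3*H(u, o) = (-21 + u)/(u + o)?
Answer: √8272239/57 ≈ 50.459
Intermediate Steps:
h(V, q) = 3*V (h(V, q) = V + 2*V = 3*V)
H(u, o) = (-21 + u)/(3*(o + u)) (H(u, o) = ((-21 + u)/(u + o))/3 = ((-21 + u)/(o + u))/3 = (-21 + u)/(3*(o + u)))
√(2546 + H((3 + 3)*6, h(7, -8))) = √(2546 + (-7 + ((3 + 3)*6)/3)/(3*7 + (3 + 3)*6)) = √(2546 + (-7 + (6*6)/3)/(21 + 6*6)) = √(2546 + (-7 + (⅓)*36)/(21 + 36)) = √(2546 + (-7 + 12)/57) = √(2546 + (1/57)*5) = √(2546 + 5/57) = √(145127/57) = √8272239/57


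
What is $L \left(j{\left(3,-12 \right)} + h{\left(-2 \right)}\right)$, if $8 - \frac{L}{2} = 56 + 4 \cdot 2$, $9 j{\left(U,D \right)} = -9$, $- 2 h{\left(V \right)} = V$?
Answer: $0$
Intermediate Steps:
$h{\left(V \right)} = - \frac{V}{2}$
$j{\left(U,D \right)} = -1$ ($j{\left(U,D \right)} = \frac{1}{9} \left(-9\right) = -1$)
$L = -112$ ($L = 16 - 2 \left(56 + 4 \cdot 2\right) = 16 - 2 \left(56 + 8\right) = 16 - 128 = -112$)
$L \left(j{\left(3,-12 \right)} + h{\left(-2 \right)}\right) = - 112 \left(-1 - -1\right) = - 112 \left(-1 + 1\right) = \left(-112\right) 0 = 0$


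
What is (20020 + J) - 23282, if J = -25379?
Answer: -28641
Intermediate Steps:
(20020 + J) - 23282 = (20020 - 25379) - 23282 = -5359 - 23282 = -28641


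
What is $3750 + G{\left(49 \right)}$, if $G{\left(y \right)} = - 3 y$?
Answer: $3603$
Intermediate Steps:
$3750 + G{\left(49 \right)} = 3750 - 147 = 3603$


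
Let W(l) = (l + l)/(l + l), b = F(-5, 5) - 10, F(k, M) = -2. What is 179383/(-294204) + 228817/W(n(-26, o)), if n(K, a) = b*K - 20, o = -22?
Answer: 67318697285/294204 ≈ 2.2882e+5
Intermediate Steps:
b = -12 (b = -2 - 10 = -12)
n(K, a) = -20 - 12*K (n(K, a) = -12*K - 20 = -20 - 12*K)
W(l) = 1 (W(l) = (2*l)/((2*l)) = (2*l)*(1/(2*l)) = 1)
179383/(-294204) + 228817/W(n(-26, o)) = 179383/(-294204) + 228817/1 = 179383*(-1/294204) + 228817*1 = -179383/294204 + 228817 = 67318697285/294204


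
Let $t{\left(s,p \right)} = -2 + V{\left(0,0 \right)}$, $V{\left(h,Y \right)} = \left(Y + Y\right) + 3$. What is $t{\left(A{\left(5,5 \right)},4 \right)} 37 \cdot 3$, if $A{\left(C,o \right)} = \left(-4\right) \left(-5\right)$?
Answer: $111$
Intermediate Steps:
$V{\left(h,Y \right)} = 3 + 2 Y$ ($V{\left(h,Y \right)} = 2 Y + 3 = 3 + 2 Y$)
$A{\left(C,o \right)} = 20$
$t{\left(s,p \right)} = 1$ ($t{\left(s,p \right)} = -2 + \left(3 + 2 \cdot 0\right) = -2 + \left(3 + 0\right) = -2 + 3 = 1$)
$t{\left(A{\left(5,5 \right)},4 \right)} 37 \cdot 3 = 1 \cdot 37 \cdot 3 = 37 \cdot 3 = 111$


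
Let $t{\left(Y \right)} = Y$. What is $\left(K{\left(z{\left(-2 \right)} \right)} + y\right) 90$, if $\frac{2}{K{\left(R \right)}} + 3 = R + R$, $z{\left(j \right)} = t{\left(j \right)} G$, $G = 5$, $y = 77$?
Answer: $\frac{159210}{23} \approx 6922.2$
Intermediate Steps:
$z{\left(j \right)} = 5 j$ ($z{\left(j \right)} = j 5 = 5 j$)
$K{\left(R \right)} = \frac{2}{-3 + 2 R}$ ($K{\left(R \right)} = \frac{2}{-3 + \left(R + R\right)} = \frac{2}{-3 + 2 R}$)
$\left(K{\left(z{\left(-2 \right)} \right)} + y\right) 90 = \left(\frac{2}{-3 + 2 \cdot 5 \left(-2\right)} + 77\right) 90 = \left(\frac{2}{-3 + 2 \left(-10\right)} + 77\right) 90 = \left(\frac{2}{-3 - 20} + 77\right) 90 = \left(\frac{2}{-23} + 77\right) 90 = \left(2 \left(- \frac{1}{23}\right) + 77\right) 90 = \left(- \frac{2}{23} + 77\right) 90 = \frac{1769}{23} \cdot 90 = \frac{159210}{23}$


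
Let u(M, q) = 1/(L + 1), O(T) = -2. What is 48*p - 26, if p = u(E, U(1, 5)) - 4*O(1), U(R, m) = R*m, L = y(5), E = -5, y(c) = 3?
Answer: 370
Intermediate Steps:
L = 3
u(M, q) = ¼ (u(M, q) = 1/(3 + 1) = 1/4 = ¼)
p = 33/4 (p = ¼ - 4*(-2) = ¼ + 8 = 33/4 ≈ 8.2500)
48*p - 26 = 48*(33/4) - 26 = 396 - 26 = 370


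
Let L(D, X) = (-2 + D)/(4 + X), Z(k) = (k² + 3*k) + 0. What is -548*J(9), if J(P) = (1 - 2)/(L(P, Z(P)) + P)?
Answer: 8768/145 ≈ 60.469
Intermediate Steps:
Z(k) = k² + 3*k
L(D, X) = (-2 + D)/(4 + X)
J(P) = -1/(P + (-2 + P)/(4 + P*(3 + P))) (J(P) = (1 - 2)/((-2 + P)/(4 + P*(3 + P)) + P) = -1/(P + (-2 + P)/(4 + P*(3 + P))))
-548*J(9) = -548*(-4 - 1*9*(3 + 9))/(-2 + 9 + 9*(4 + 9*(3 + 9))) = -548*(-4 - 1*9*12)/(-2 + 9 + 9*(4 + 9*12)) = -548*(-4 - 108)/(-2 + 9 + 9*(4 + 108)) = -548*(-112)/(-2 + 9 + 9*112) = -548*(-112)/(-2 + 9 + 1008) = -548*(-112)/1015 = -548*(-16/145) = 8768/145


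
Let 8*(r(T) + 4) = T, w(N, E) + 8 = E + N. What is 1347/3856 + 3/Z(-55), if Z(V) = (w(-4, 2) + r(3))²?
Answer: 16744059/45813136 ≈ 0.36549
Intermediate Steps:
w(N, E) = -8 + E + N (w(N, E) = -8 + (E + N) = -8 + E + N)
r(T) = -4 + T/8
Z(V) = 11881/64 (Z(V) = ((-8 + 2 - 4) + (-4 + (⅛)*3))² = (-10 + (-4 + 3/8))² = (-10 - 29/8)² = (-109/8)² = 11881/64)
1347/3856 + 3/Z(-55) = 1347/3856 + 3/(11881/64) = 1347*(1/3856) + 3*(64/11881) = 1347/3856 + 192/11881 = 16744059/45813136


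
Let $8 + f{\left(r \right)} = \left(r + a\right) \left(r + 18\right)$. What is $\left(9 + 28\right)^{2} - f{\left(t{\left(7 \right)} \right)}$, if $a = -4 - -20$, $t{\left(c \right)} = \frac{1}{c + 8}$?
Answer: $\frac{244514}{225} \approx 1086.7$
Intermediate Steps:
$t{\left(c \right)} = \frac{1}{8 + c}$
$a = 16$ ($a = -4 + 20 = 16$)
$f{\left(r \right)} = -8 + \left(16 + r\right) \left(18 + r\right)$ ($f{\left(r \right)} = -8 + \left(r + 16\right) \left(r + 18\right) = -8 + \left(16 + r\right) \left(18 + r\right)$)
$\left(9 + 28\right)^{2} - f{\left(t{\left(7 \right)} \right)} = \left(9 + 28\right)^{2} - \left(280 + \left(\frac{1}{8 + 7}\right)^{2} + \frac{34}{8 + 7}\right) = 37^{2} - \left(280 + \left(\frac{1}{15}\right)^{2} + \frac{34}{15}\right) = 1369 - \left(280 + \left(\frac{1}{15}\right)^{2} + 34 \cdot \frac{1}{15}\right) = 1369 - \left(280 + \frac{1}{225} + \frac{34}{15}\right) = 1369 - \frac{63511}{225} = \frac{244514}{225}$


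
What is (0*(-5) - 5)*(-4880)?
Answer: 24400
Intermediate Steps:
(0*(-5) - 5)*(-4880) = (0 - 5)*(-4880) = -5*(-4880) = 24400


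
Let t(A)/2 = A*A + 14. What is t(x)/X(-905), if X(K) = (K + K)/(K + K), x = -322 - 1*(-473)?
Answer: 45630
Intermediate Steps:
x = 151 (x = -322 + 473 = 151)
t(A) = 28 + 2*A**2 (t(A) = 2*(A*A + 14) = 2*(A**2 + 14) = 2*(14 + A**2) = 28 + 2*A**2)
X(K) = 1 (X(K) = (2*K)/((2*K)) = (2*K)*(1/(2*K)) = 1)
t(x)/X(-905) = (28 + 2*151**2)/1 = (28 + 2*22801)*1 = (28 + 45602)*1 = 45630*1 = 45630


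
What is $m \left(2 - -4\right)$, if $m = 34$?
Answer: $204$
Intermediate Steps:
$m \left(2 - -4\right) = 34 \left(2 - -4\right) = 34 \left(2 + 4\right) = 34 \cdot 6 = 204$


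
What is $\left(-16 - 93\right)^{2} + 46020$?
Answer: $57901$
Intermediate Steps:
$\left(-16 - 93\right)^{2} + 46020 = \left(-109\right)^{2} + 46020 = 11881 + 46020 = 57901$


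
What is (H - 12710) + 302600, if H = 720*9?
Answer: 296370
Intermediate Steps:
H = 6480
(H - 12710) + 302600 = (6480 - 12710) + 302600 = -6230 + 302600 = 296370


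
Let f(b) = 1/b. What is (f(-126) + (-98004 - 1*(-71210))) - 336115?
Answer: -45726535/126 ≈ -3.6291e+5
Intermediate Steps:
(f(-126) + (-98004 - 1*(-71210))) - 336115 = (1/(-126) + (-98004 - 1*(-71210))) - 336115 = (-1/126 + (-98004 + 71210)) - 336115 = (-1/126 - 26794) - 336115 = -3376045/126 - 336115 = -45726535/126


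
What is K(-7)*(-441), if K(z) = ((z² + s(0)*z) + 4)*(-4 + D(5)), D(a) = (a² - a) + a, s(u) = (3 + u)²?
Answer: 92610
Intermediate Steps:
D(a) = a²
K(z) = 84 + 21*z² + 189*z (K(z) = ((z² + (3 + 0)²*z) + 4)*(-4 + 5²) = ((z² + 3²*z) + 4)*(-4 + 25) = ((z² + 9*z) + 4)*21 = (4 + z² + 9*z)*21 = 84 + 21*z² + 189*z)
K(-7)*(-441) = (84 + 21*(-7)² + 189*(-7))*(-441) = (84 + 21*49 - 1323)*(-441) = (84 + 1029 - 1323)*(-441) = -210*(-441) = 92610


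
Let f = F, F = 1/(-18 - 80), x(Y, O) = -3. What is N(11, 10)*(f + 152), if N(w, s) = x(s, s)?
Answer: -44685/98 ≈ -455.97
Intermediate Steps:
N(w, s) = -3
F = -1/98 (F = 1/(-98) = -1/98 ≈ -0.010204)
f = -1/98 ≈ -0.010204
N(11, 10)*(f + 152) = -3*(-1/98 + 152) = -3*14895/98 = -44685/98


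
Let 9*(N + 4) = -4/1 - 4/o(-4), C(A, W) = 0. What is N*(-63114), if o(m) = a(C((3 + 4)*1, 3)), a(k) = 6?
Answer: 2566636/9 ≈ 2.8518e+5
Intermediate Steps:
o(m) = 6
N = -122/27 (N = -4 + (-4/1 - 4/6)/9 = -4 + (-4*1 - 4*⅙)/9 = -4 + (-4 - ⅔)/9 = -4 + (⅑)*(-14/3) = -4 - 14/27 = -122/27 ≈ -4.5185)
N*(-63114) = -122/27*(-63114) = 2566636/9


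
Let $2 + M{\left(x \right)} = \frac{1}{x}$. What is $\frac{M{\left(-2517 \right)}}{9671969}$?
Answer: $- \frac{265}{1281281367} \approx -2.0682 \cdot 10^{-7}$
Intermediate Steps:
$M{\left(x \right)} = -2 + \frac{1}{x}$
$\frac{M{\left(-2517 \right)}}{9671969} = \frac{-2 + \frac{1}{-2517}}{9671969} = \left(-2 - \frac{1}{2517}\right) \frac{1}{9671969} = \left(- \frac{5035}{2517}\right) \frac{1}{9671969} = - \frac{265}{1281281367}$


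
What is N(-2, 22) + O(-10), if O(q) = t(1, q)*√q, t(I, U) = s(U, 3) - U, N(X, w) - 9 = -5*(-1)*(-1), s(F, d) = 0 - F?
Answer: 4 + 20*I*√10 ≈ 4.0 + 63.246*I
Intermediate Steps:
s(F, d) = -F
N(X, w) = 4 (N(X, w) = 9 - 5*(-1)*(-1) = 9 + 5*(-1) = 9 - 5 = 4)
t(I, U) = -2*U (t(I, U) = -U - U = -2*U)
O(q) = -2*q^(3/2) (O(q) = (-2*q)*√q = -2*q^(3/2))
N(-2, 22) + O(-10) = 4 - (-20)*I*√10 = 4 + 20*I*√10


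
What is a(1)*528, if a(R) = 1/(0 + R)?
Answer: 528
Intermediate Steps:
a(R) = 1/R
a(1)*528 = 528/1 = 1*528 = 528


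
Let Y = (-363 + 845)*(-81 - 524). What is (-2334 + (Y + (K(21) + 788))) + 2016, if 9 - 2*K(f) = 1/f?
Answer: -6113846/21 ≈ -2.9114e+5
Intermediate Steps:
Y = -291610 (Y = 482*(-605) = -291610)
K(f) = 9/2 - 1/(2*f)
(-2334 + (Y + (K(21) + 788))) + 2016 = (-2334 + (-291610 + ((1/2)*(-1 + 9*21)/21 + 788))) + 2016 = (-2334 + (-291610 + ((1/2)*(1/21)*(-1 + 189) + 788))) + 2016 = (-2334 + (-291610 + ((1/2)*(1/21)*188 + 788))) + 2016 = (-2334 + (-291610 + (94/21 + 788))) + 2016 = (-2334 + (-291610 + 16642/21)) + 2016 = (-2334 - 6107168/21) + 2016 = -6156182/21 + 2016 = -6113846/21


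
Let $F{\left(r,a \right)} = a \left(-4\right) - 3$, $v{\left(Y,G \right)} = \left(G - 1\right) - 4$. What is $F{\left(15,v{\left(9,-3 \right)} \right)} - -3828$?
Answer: $3857$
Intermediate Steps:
$v{\left(Y,G \right)} = -5 + G$ ($v{\left(Y,G \right)} = \left(-1 + G\right) - 4 = -5 + G$)
$F{\left(r,a \right)} = -3 - 4 a$ ($F{\left(r,a \right)} = - 4 a - 3 = -3 - 4 a$)
$F{\left(15,v{\left(9,-3 \right)} \right)} - -3828 = \left(-3 - 4 \left(-5 - 3\right)\right) - -3828 = \left(-3 - -32\right) + 3828 = \left(-3 + 32\right) + 3828 = 29 + 3828 = 3857$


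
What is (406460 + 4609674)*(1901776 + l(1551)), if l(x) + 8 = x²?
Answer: 21606340091446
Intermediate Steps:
l(x) = -8 + x²
(406460 + 4609674)*(1901776 + l(1551)) = (406460 + 4609674)*(1901776 + (-8 + 1551²)) = 5016134*(1901776 + (-8 + 2405601)) = 5016134*(1901776 + 2405593) = 5016134*4307369 = 21606340091446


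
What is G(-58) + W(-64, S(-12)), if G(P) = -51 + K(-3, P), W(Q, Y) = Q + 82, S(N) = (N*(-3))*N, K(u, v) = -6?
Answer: -39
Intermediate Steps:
S(N) = -3*N**2 (S(N) = (-3*N)*N = -3*N**2)
W(Q, Y) = 82 + Q
G(P) = -57 (G(P) = -51 - 6 = -57)
G(-58) + W(-64, S(-12)) = -57 + (82 - 64) = -57 + 18 = -39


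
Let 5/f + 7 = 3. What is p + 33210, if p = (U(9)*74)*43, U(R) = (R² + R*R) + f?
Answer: 1089433/2 ≈ 5.4472e+5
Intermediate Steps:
f = -5/4 (f = 5/(-7 + 3) = 5/(-4) = 5*(-¼) = -5/4 ≈ -1.2500)
U(R) = -5/4 + 2*R² (U(R) = (R² + R*R) - 5/4 = (R² + R²) - 5/4 = 2*R² - 5/4 = -5/4 + 2*R²)
p = 1023013/2 (p = ((-5/4 + 2*9²)*74)*43 = ((-5/4 + 2*81)*74)*43 = ((-5/4 + 162)*74)*43 = ((643/4)*74)*43 = (23791/2)*43 = 1023013/2 ≈ 5.1151e+5)
p + 33210 = 1023013/2 + 33210 = 1089433/2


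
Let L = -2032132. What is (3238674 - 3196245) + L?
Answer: -1989703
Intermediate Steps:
(3238674 - 3196245) + L = (3238674 - 3196245) - 2032132 = 42429 - 2032132 = -1989703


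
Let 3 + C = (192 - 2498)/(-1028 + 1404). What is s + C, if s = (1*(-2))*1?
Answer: -2093/188 ≈ -11.133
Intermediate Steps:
s = -2 (s = -2*1 = -2)
C = -1717/188 (C = -3 + (192 - 2498)/(-1028 + 1404) = -3 - 2306/376 = -3 - 2306*1/376 = -3 - 1153/188 = -1717/188 ≈ -9.1330)
s + C = -2 - 1717/188 = -2093/188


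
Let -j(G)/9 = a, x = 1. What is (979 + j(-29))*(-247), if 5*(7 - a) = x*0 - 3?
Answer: -1124591/5 ≈ -2.2492e+5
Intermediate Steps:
a = 38/5 (a = 7 - (1*0 - 3)/5 = 7 - (0 - 3)/5 = 7 - 1/5*(-3) = 7 + 3/5 = 38/5 ≈ 7.6000)
j(G) = -342/5 (j(G) = -9*38/5 = -342/5)
(979 + j(-29))*(-247) = (979 - 342/5)*(-247) = (4553/5)*(-247) = -1124591/5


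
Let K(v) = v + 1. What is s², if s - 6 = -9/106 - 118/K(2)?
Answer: 112933129/101124 ≈ 1116.8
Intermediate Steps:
K(v) = 1 + v
s = -10627/318 (s = 6 + (-9/106 - 118/(1 + 2)) = 6 + (-9*1/106 - 118/3) = 6 + (-9/106 - 118*⅓) = 6 + (-9/106 - 118/3) = 6 - 12535/318 = -10627/318 ≈ -33.418)
s² = (-10627/318)² = 112933129/101124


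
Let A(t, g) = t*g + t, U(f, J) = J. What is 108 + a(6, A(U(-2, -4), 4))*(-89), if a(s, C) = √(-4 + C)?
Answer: 108 - 178*I*√6 ≈ 108.0 - 436.01*I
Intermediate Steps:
A(t, g) = t + g*t (A(t, g) = g*t + t = t + g*t)
108 + a(6, A(U(-2, -4), 4))*(-89) = 108 + √(-4 - 4*(1 + 4))*(-89) = 108 + √(-4 - 4*5)*(-89) = 108 + √(-4 - 20)*(-89) = 108 + √(-24)*(-89) = 108 + (2*I*√6)*(-89) = 108 - 178*I*√6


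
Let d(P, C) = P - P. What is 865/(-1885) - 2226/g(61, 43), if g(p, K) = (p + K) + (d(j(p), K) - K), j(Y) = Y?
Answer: -849755/22997 ≈ -36.951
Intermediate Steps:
d(P, C) = 0
g(p, K) = p (g(p, K) = (p + K) + (0 - K) = (K + p) - K = p)
865/(-1885) - 2226/g(61, 43) = 865/(-1885) - 2226/61 = 865*(-1/1885) - 2226*1/61 = -173/377 - 2226/61 = -849755/22997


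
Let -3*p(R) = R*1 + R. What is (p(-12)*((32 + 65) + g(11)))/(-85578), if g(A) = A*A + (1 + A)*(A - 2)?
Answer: -1304/42789 ≈ -0.030475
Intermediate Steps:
p(R) = -2*R/3 (p(R) = -(R*1 + R)/3 = -(R + R)/3 = -2*R/3)
g(A) = A² + (1 + A)*(-2 + A)
(p(-12)*((32 + 65) + g(11)))/(-85578) = ((-⅔*(-12))*((32 + 65) + (-2 - 1*11 + 2*11²)))/(-85578) = (8*(97 + (-2 - 11 + 2*121)))*(-1/85578) = (8*(97 + (-2 - 11 + 242)))*(-1/85578) = (8*(97 + 229))*(-1/85578) = (8*326)*(-1/85578) = 2608*(-1/85578) = -1304/42789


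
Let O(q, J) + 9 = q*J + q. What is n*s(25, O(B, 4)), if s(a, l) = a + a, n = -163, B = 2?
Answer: -8150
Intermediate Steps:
O(q, J) = -9 + q + J*q (O(q, J) = -9 + (q*J + q) = -9 + (J*q + q) = -9 + (q + J*q) = -9 + q + J*q)
s(a, l) = 2*a
n*s(25, O(B, 4)) = -326*25 = -163*50 = -8150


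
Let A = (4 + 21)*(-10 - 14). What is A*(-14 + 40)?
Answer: -15600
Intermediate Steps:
A = -600 (A = 25*(-24) = -600)
A*(-14 + 40) = -600*(-14 + 40) = -600*26 = -15600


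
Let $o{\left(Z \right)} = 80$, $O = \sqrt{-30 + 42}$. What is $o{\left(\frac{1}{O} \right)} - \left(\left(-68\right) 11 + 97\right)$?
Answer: $731$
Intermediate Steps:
$O = 2 \sqrt{3}$ ($O = \sqrt{12} = 2 \sqrt{3} \approx 3.4641$)
$o{\left(\frac{1}{O} \right)} - \left(\left(-68\right) 11 + 97\right) = 80 - \left(\left(-68\right) 11 + 97\right) = 80 - \left(-748 + 97\right) = 80 - -651 = 80 + 651 = 731$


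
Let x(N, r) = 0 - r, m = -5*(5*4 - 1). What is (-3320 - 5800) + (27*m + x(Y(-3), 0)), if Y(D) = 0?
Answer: -11685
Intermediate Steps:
m = -95 (m = -5*(20 - 1) = -5*19 = -95)
x(N, r) = -r
(-3320 - 5800) + (27*m + x(Y(-3), 0)) = (-3320 - 5800) + (27*(-95) - 1*0) = -9120 + (-2565 + 0) = -9120 - 2565 = -11685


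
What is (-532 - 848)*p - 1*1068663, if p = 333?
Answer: -1528203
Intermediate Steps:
(-532 - 848)*p - 1*1068663 = (-532 - 848)*333 - 1*1068663 = -1380*333 - 1068663 = -459540 - 1068663 = -1528203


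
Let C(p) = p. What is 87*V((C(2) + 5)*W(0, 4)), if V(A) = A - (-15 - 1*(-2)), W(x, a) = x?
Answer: 1131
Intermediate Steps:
V(A) = 13 + A (V(A) = A - (-15 + 2) = A - 1*(-13) = A + 13 = 13 + A)
87*V((C(2) + 5)*W(0, 4)) = 87*(13 + (2 + 5)*0) = 87*(13 + 7*0) = 87*(13 + 0) = 87*13 = 1131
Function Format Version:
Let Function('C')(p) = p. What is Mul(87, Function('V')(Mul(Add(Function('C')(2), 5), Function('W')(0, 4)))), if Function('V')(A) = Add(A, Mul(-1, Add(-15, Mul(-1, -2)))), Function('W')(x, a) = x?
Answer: 1131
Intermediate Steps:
Function('V')(A) = Add(13, A) (Function('V')(A) = Add(A, Mul(-1, Add(-15, 2))) = Add(A, Mul(-1, -13)) = Add(A, 13) = Add(13, A))
Mul(87, Function('V')(Mul(Add(Function('C')(2), 5), Function('W')(0, 4)))) = Mul(87, Add(13, Mul(Add(2, 5), 0))) = Mul(87, Add(13, Mul(7, 0))) = Mul(87, Add(13, 0)) = Mul(87, 13) = 1131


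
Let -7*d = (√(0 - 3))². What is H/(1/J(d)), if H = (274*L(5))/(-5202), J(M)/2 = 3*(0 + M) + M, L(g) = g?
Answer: -5480/6069 ≈ -0.90295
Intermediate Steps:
d = 3/7 (d = -(√(0 - 3))²/7 = -(√(-3))²/7 = -(I*√3)²/7 = -⅐*(-3) = 3/7 ≈ 0.42857)
J(M) = 8*M (J(M) = 2*(3*(0 + M) + M) = 2*(3*M + M) = 2*(4*M) = 8*M)
H = -685/2601 (H = (274*5)/(-5202) = 1370*(-1/5202) = -685/2601 ≈ -0.26336)
H/(1/J(d)) = -685*8*(3/7)/2601 = -685/(2601*(1/(24/7))) = -685/(2601*7/24) = -685/2601*24/7 = -5480/6069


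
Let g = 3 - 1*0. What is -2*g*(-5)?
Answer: 30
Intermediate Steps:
g = 3 (g = 3 + 0 = 3)
-2*g*(-5) = -2*3*(-5) = -6*(-5) = 30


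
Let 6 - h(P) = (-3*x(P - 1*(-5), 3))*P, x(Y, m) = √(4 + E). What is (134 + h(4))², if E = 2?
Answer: 20464 + 3360*√6 ≈ 28694.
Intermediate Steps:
x(Y, m) = √6 (x(Y, m) = √(4 + 2) = √6)
h(P) = 6 + 3*P*√6 (h(P) = 6 - (-3*√6)*P = 6 - (-3)*P*√6 = 6 + 3*P*√6)
(134 + h(4))² = (134 + (6 + 3*4*√6))² = (134 + (6 + 12*√6))² = (140 + 12*√6)²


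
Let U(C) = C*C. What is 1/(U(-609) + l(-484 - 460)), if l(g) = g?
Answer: 1/369937 ≈ 2.7032e-6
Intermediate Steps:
U(C) = C²
1/(U(-609) + l(-484 - 460)) = 1/((-609)² + (-484 - 460)) = 1/(370881 - 944) = 1/369937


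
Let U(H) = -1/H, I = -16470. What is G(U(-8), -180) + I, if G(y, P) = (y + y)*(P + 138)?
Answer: -32961/2 ≈ -16481.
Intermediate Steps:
G(y, P) = 2*y*(138 + P) (G(y, P) = (2*y)*(138 + P) = 2*y*(138 + P))
G(U(-8), -180) + I = 2*(-1/(-8))*(138 - 180) - 16470 = 2*(-1*(-⅛))*(-42) - 16470 = 2*(⅛)*(-42) - 16470 = -21/2 - 16470 = -32961/2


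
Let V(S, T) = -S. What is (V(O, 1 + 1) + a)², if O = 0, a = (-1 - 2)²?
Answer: 81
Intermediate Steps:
a = 9 (a = (-3)² = 9)
(V(O, 1 + 1) + a)² = (-1*0 + 9)² = (0 + 9)² = 9² = 81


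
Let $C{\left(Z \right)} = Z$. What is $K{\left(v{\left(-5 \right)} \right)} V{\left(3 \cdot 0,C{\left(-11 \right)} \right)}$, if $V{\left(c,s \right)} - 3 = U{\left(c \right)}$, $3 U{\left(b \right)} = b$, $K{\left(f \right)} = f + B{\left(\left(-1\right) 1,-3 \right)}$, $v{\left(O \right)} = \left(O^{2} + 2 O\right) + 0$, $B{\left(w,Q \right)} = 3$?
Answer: $54$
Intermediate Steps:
$v{\left(O \right)} = O^{2} + 2 O$
$K{\left(f \right)} = 3 + f$ ($K{\left(f \right)} = f + 3 = 3 + f$)
$U{\left(b \right)} = \frac{b}{3}$
$V{\left(c,s \right)} = 3 + \frac{c}{3}$
$K{\left(v{\left(-5 \right)} \right)} V{\left(3 \cdot 0,C{\left(-11 \right)} \right)} = \left(3 - 5 \left(2 - 5\right)\right) \left(3 + \frac{3 \cdot 0}{3}\right) = \left(3 - -15\right) \left(3 + \frac{1}{3} \cdot 0\right) = \left(3 + 15\right) \left(3 + 0\right) = 18 \cdot 3 = 54$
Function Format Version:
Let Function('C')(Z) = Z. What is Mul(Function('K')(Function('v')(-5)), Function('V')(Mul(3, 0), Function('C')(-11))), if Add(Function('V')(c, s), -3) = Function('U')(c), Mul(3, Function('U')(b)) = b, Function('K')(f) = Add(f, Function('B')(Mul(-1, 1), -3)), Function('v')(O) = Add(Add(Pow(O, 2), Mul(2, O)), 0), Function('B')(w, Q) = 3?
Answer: 54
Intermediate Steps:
Function('v')(O) = Add(Pow(O, 2), Mul(2, O))
Function('K')(f) = Add(3, f) (Function('K')(f) = Add(f, 3) = Add(3, f))
Function('U')(b) = Mul(Rational(1, 3), b)
Function('V')(c, s) = Add(3, Mul(Rational(1, 3), c))
Mul(Function('K')(Function('v')(-5)), Function('V')(Mul(3, 0), Function('C')(-11))) = Mul(Add(3, Mul(-5, Add(2, -5))), Add(3, Mul(Rational(1, 3), Mul(3, 0)))) = Mul(Add(3, Mul(-5, -3)), Add(3, Mul(Rational(1, 3), 0))) = Mul(Add(3, 15), Add(3, 0)) = Mul(18, 3) = 54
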